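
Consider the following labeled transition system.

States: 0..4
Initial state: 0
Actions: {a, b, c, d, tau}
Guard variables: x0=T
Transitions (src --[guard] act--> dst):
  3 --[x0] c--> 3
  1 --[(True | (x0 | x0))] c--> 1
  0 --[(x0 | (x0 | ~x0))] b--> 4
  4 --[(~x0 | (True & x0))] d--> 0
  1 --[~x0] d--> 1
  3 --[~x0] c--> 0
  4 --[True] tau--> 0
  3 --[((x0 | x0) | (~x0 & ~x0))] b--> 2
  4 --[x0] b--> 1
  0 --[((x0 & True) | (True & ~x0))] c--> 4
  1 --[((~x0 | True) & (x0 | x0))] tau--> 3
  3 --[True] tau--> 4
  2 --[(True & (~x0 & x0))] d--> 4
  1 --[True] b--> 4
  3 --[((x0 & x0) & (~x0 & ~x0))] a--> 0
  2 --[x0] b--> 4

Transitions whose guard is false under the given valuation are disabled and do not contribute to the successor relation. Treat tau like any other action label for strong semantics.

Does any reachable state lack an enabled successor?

R = {0,1,2,3,4}
  0: b→4  c→4  [deg 2]
  1: b→4  c→1  tau→3  [deg 3]
  2: b→4  [deg 1]
  3: b→2  c→3  tau→4  [deg 3]
  4: b→1  d→0  tau→0  [deg 3]

Answer: DEADLOCK-FREE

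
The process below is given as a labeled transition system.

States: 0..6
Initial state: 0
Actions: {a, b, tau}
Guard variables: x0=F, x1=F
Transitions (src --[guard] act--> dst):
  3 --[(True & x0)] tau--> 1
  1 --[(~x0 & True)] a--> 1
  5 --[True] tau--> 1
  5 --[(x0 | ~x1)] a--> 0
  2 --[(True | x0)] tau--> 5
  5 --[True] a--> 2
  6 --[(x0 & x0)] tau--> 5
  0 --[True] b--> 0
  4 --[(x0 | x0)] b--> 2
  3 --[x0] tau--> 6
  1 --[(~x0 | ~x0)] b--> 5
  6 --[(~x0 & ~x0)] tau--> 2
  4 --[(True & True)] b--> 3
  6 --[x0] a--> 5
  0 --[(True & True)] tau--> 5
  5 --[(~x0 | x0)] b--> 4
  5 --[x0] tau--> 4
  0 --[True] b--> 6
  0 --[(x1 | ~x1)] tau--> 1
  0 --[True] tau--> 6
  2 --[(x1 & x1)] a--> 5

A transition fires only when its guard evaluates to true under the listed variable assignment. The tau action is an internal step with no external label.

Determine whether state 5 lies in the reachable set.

14 transition(s) survive guard evaluation.
Layer 0: {0}
Layer 1: {1,5,6}  cumulative {0,1,5,6}
Layer 2: {2,4}  cumulative {0,1,2,4,5,6}
Layer 3: {3}  cumulative {0,1,2,3,4,5,6}
R = {0,1,2,3,4,5,6}
Path to 5: tau

Answer: REACHABLE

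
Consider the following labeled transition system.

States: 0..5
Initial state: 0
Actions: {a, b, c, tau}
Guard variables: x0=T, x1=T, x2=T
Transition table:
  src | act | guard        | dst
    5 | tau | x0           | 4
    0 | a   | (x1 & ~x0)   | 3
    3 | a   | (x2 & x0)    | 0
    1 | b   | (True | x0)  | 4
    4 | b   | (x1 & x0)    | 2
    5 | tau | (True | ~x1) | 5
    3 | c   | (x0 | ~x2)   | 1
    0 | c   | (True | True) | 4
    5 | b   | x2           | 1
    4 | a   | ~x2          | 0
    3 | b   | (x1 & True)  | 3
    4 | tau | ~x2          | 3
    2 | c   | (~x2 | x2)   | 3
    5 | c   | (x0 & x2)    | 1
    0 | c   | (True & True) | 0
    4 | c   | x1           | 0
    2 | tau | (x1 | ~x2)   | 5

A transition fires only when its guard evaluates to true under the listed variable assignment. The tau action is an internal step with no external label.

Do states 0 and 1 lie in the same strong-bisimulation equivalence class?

Bisimulation quotient by refinement:
  P[0] = {{0,1,2,3,4,5}}
  P[1] = {{0},{1},{2},{3},{4},{5}}
Fixed point at round 2; 6 class(es).
0∈{0}, 1∈{1}

Answer: NOT BISIMILAR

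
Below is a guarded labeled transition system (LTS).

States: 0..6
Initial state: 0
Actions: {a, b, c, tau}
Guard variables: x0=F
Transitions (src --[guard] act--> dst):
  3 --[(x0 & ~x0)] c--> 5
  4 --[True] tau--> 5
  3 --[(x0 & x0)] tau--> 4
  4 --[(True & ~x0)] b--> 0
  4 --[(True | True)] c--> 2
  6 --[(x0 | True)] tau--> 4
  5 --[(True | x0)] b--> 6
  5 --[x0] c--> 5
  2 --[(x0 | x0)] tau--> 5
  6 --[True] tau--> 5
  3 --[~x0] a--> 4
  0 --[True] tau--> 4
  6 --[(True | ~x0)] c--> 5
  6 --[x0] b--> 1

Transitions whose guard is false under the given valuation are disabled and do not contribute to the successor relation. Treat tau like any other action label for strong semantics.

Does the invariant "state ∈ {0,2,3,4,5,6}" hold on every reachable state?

Allowed set {0,2,3,4,5,6}
Reach set: {0,2,4,5,6}
  0: ✓
  2: ✓
  4: ✓
  5: ✓
  6: ✓

Answer: INVARIANT HOLDS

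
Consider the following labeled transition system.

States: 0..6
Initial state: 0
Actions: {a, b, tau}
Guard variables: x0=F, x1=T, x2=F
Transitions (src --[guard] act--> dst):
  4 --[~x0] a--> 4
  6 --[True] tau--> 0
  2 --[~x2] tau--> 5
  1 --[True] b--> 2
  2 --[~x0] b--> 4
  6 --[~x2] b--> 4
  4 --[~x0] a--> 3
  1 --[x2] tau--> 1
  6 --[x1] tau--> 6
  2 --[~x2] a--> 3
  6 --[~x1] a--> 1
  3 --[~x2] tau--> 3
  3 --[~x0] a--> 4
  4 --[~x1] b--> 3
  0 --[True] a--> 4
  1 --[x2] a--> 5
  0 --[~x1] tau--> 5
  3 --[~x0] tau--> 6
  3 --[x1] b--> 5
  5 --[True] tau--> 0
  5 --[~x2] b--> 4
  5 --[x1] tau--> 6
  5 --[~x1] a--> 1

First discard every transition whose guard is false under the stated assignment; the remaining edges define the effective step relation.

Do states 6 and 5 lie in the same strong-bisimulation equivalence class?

Compute ~ classes (split until stable):
  round 0: {{0,1,2,3,4,5,6}}
  round 1: {{0,4},{1},{2,3},{5,6}}
  round 2: {{0},{1},{2},{3},{4},{5,6}}
6 equivalence class(es) (converged in 3)
6∈{5,6}, 5∈{5,6}

Answer: BISIMILAR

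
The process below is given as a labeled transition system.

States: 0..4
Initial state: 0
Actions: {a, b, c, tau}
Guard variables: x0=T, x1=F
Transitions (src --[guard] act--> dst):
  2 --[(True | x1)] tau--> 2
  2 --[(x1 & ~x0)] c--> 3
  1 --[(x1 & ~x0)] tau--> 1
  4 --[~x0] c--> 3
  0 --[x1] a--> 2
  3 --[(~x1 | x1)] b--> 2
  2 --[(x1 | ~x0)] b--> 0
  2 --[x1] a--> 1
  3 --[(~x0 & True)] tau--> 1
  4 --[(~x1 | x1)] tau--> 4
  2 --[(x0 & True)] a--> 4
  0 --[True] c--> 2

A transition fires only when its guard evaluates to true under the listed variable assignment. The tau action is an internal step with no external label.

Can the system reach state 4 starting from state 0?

After dropping false guards: 5 live edges.
Layer 0: {0}
Layer 1: {2}  total {0,2}
Layer 2: {4}  total {0,2,4}
Reachable = {0,2,4}
witness 4: c·a

Answer: REACHABLE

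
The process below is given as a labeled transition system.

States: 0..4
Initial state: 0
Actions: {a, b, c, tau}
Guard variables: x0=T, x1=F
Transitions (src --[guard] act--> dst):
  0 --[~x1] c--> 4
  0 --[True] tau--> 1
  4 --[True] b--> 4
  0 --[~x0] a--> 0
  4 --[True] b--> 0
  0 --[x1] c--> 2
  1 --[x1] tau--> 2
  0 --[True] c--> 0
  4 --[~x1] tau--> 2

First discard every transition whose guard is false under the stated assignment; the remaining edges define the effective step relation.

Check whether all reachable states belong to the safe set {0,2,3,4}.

Answer: INVARIANT VIOLATED at state 1

Working:
Inv-set: {0,2,3,4}
Reachable = {0,1,2,4}
  0: ✓
  1: ✗ unsafe
  2: ✓
  4: ✓
counterexample path to 1: tau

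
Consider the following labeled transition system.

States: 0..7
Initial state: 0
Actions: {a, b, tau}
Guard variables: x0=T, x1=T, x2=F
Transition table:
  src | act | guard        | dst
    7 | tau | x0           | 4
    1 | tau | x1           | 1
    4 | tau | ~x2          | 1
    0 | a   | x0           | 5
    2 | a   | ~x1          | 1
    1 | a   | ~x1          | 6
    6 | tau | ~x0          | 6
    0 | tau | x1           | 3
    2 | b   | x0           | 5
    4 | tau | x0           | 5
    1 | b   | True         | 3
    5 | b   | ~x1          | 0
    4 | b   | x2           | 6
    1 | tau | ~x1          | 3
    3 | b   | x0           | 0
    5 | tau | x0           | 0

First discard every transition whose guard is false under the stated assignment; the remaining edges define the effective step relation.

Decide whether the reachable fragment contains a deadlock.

Reach set: {0,3,5}
  0: a→5  tau→3  [2 exit(s)]
  3: b→0  [1 exit(s)]
  5: tau→0  [1 exit(s)]

Answer: DEADLOCK-FREE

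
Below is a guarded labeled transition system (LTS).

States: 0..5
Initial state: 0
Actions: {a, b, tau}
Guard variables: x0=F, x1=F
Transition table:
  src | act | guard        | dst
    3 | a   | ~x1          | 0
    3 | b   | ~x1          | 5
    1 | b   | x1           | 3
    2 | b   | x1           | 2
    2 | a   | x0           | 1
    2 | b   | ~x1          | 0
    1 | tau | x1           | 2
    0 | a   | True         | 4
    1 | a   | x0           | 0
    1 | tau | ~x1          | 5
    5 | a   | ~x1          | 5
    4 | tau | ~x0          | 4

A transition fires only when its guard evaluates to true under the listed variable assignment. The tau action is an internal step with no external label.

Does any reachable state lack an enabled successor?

Answer: DEADLOCK-FREE

Working:
R = {0,4}
  0: a→4  [1 out]
  4: tau→4  [1 out]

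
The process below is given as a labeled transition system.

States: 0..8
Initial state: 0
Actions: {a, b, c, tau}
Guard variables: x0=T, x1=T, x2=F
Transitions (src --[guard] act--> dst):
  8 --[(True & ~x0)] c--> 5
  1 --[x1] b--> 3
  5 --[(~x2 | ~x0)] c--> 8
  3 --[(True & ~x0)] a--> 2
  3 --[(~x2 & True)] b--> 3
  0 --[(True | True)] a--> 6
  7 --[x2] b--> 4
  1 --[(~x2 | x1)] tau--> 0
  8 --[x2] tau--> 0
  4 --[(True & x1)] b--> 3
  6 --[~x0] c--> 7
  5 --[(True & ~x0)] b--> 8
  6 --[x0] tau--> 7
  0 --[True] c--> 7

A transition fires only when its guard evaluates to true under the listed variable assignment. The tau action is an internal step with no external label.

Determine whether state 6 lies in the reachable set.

Answer: REACHABLE

Working:
After dropping false guards: 8 live edges.
depth 0: {0}
depth 1: {6,7}  now seen {0,6,7}
Reach set: {0,6,7}
trace reaching 6: a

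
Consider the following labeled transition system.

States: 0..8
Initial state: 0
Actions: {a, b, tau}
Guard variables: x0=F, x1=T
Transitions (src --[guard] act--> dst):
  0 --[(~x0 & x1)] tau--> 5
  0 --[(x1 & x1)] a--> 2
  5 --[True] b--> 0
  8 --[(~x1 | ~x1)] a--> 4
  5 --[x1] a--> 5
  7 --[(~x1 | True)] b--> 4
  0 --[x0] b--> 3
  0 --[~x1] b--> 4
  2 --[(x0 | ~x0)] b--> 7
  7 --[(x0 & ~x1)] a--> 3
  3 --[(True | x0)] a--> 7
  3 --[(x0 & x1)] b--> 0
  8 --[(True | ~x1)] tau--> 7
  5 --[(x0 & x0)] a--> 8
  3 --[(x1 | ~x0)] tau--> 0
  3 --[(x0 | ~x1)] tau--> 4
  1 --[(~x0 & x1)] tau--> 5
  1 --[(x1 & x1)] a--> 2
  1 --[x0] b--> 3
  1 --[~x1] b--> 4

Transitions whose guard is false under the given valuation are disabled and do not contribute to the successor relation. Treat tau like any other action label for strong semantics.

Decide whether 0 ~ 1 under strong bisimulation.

Answer: BISIMILAR

Trace:
Compute ~ classes (split until stable):
  round 0: {{0,1,2,3,4,5,6,7,8}}
  round 1: {{0,1,3},{2,7},{4,6},{5},{8}}
  round 2: {{0,1},{2},{3},{4,6},{5},{7},{8}}
7 equivalence class(es) (converged in 3)
class of 0: {0,1}; class of 1: {0,1}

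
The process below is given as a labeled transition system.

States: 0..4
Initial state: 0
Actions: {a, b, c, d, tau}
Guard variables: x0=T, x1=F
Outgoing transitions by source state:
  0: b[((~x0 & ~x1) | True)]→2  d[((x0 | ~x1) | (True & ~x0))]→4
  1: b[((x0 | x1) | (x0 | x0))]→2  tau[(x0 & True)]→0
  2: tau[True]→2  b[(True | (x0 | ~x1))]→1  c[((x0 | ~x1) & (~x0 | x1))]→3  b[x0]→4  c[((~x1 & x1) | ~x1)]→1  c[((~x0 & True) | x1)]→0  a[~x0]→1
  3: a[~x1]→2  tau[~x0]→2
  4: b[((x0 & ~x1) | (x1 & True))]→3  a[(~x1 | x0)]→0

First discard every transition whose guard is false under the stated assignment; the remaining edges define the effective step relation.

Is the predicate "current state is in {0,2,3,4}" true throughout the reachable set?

Safe = {0,2,3,4}
Reach set: {0,1,2,3,4}
  0: ✓
  1: outside
  2: ✓
  3: ✓
  4: ✓
reach 1 via b·b — violates

Answer: INVARIANT VIOLATED at state 1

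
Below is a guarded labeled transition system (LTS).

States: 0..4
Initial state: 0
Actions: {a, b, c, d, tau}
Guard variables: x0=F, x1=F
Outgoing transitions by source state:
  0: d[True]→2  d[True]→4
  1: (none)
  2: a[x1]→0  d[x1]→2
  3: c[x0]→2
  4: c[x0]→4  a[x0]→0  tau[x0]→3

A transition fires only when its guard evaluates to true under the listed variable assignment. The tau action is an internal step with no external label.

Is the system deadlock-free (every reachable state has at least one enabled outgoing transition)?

Answer: DEADLOCK at state 2

Working:
Reach set: {0,2,4}
  0: d→2  d→4  [2 out]
  2: ∅  [deadlock]
  4: ∅  [deadlock]
witness 2: d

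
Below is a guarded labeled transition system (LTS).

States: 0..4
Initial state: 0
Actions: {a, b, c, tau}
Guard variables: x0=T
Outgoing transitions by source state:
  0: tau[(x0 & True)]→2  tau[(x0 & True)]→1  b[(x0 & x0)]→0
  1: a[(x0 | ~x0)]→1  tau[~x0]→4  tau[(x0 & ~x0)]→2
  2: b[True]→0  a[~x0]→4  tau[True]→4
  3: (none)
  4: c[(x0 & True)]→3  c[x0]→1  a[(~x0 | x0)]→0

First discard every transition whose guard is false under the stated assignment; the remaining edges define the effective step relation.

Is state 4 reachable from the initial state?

Answer: REACHABLE

Working:
Guard filter leaves 9 enabled edge(s).
depth 0: {0}
depth 1: {1,2}  cumulative {0,1,2}
depth 2: {4}  cumulative {0,1,2,4}
depth 3: {3}  cumulative {0,1,2,3,4}
Reachable = {0,1,2,3,4}
Path to 4: tau·tau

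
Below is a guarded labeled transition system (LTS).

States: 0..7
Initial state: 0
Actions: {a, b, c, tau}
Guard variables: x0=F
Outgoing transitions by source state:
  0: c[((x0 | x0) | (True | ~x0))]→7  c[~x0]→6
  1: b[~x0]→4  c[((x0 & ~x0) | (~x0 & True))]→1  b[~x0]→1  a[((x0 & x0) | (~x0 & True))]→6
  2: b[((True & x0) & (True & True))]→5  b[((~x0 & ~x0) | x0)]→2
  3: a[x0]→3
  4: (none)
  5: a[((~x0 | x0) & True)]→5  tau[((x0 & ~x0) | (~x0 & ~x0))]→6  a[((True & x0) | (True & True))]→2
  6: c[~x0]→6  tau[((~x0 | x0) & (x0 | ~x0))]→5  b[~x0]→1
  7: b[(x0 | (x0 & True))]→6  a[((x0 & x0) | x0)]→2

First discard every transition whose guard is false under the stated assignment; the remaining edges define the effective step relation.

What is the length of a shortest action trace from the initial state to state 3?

Answer: UNREACHABLE

Analysis:
Breadth-first toward 3:
  L0 = {0}
  L1 = {6,7}
  L2 = {1,5}
  L3 = {2,4}
3 never appears.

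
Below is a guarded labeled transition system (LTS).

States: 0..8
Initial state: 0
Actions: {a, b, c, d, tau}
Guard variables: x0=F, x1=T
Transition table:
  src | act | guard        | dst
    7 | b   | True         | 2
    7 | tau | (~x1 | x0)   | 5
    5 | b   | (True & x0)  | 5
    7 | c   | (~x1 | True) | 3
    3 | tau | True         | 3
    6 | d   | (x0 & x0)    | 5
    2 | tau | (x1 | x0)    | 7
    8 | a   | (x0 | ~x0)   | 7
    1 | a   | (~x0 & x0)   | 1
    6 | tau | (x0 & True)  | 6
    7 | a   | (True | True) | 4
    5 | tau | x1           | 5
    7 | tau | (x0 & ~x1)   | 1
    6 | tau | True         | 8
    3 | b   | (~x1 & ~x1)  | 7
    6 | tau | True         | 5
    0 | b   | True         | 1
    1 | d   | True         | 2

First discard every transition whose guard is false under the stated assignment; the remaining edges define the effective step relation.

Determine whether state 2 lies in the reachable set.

Guard filter leaves 11 enabled edge(s).
L0 = {0}
L1 = {1}  cumulative {0,1}
L2 = {2}  cumulative {0,1,2}
L3 = {7}  cumulative {0,1,2,7}
L4 = {3,4}  cumulative {0,1,2,3,4,7}
Reachable = {0,1,2,3,4,7}
Path to 2: b·d

Answer: REACHABLE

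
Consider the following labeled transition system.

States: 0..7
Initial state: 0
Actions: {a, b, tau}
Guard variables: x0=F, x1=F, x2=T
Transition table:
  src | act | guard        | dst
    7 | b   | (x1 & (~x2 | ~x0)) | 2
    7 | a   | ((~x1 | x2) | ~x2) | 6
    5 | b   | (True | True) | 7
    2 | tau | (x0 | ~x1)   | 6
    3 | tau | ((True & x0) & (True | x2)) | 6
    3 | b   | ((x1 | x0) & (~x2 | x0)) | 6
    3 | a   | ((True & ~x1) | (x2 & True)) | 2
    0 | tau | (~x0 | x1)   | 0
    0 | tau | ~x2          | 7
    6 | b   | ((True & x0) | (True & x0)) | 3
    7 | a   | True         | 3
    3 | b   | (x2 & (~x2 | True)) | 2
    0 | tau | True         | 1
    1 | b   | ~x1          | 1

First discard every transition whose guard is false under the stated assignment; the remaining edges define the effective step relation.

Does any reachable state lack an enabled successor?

R = {0,1}
  0: tau→0  tau→1  [2 out]
  1: b→1  [1 out]

Answer: DEADLOCK-FREE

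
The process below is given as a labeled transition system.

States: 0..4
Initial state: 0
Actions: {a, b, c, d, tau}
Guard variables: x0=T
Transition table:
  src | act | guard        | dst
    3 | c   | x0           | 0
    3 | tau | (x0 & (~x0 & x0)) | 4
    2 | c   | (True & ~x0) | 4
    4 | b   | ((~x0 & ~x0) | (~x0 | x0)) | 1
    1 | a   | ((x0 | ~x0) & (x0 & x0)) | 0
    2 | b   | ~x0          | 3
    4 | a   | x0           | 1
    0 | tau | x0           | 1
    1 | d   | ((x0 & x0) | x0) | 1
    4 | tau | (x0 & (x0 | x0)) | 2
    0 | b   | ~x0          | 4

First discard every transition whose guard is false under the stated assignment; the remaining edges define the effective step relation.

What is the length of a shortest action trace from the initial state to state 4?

Layered search for 4:
  L0 = {0}
  L1 = {1}
4 never appears.

Answer: UNREACHABLE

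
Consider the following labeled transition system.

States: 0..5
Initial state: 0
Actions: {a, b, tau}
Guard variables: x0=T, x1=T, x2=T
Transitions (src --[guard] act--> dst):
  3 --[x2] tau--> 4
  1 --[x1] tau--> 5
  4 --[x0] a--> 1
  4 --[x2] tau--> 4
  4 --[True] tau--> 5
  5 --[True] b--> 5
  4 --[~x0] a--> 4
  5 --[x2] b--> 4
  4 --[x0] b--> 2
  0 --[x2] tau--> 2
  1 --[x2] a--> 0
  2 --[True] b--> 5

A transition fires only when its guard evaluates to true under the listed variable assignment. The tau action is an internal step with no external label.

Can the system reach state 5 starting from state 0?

Answer: REACHABLE

Working:
After dropping false guards: 11 live edges.
Layer 0: {0}
Layer 1: {2}  now seen {0,2}
Layer 2: {5}  now seen {0,2,5}
Layer 3: {4}  now seen {0,2,4,5}
Layer 4: {1}  now seen {0,1,2,4,5}
Reach set: {0,1,2,4,5}
Path to 5: tau·b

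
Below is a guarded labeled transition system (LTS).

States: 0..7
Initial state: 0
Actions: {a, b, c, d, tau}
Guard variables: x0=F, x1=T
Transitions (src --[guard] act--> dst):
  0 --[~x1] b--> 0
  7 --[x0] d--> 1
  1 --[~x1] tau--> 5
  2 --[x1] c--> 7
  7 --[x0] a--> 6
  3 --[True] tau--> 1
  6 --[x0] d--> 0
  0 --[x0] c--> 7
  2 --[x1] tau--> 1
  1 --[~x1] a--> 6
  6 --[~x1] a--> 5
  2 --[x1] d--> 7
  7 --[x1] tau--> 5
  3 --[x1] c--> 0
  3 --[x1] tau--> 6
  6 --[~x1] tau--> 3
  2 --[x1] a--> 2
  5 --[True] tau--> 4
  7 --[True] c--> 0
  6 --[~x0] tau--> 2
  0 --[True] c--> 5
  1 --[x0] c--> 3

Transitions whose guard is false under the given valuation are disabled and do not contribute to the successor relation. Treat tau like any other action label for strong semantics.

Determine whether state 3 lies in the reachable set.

Answer: UNREACHABLE

Working:
12 transition(s) survive guard evaluation.
depth 0: {0}
depth 1: {5}  now seen {0,5}
depth 2: {4}  now seen {0,4,5}
Reach set: {0,4,5}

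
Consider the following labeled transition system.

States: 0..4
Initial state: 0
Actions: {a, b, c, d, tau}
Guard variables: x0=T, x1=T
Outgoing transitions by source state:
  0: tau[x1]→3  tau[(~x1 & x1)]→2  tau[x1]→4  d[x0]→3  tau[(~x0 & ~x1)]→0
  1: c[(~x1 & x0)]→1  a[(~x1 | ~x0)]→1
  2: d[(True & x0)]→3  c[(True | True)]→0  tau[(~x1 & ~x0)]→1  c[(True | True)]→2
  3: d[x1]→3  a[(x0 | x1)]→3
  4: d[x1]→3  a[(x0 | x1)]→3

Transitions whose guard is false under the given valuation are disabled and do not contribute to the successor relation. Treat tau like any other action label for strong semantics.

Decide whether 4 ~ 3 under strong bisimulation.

Refine partition for ~:
  π0 = {{0,1,2,3,4}}
  π1 = {{0},{1},{2},{3,4}}
4 equivalence class(es) (converged in 2)
class of 4: {3,4}; class of 3: {3,4}

Answer: BISIMILAR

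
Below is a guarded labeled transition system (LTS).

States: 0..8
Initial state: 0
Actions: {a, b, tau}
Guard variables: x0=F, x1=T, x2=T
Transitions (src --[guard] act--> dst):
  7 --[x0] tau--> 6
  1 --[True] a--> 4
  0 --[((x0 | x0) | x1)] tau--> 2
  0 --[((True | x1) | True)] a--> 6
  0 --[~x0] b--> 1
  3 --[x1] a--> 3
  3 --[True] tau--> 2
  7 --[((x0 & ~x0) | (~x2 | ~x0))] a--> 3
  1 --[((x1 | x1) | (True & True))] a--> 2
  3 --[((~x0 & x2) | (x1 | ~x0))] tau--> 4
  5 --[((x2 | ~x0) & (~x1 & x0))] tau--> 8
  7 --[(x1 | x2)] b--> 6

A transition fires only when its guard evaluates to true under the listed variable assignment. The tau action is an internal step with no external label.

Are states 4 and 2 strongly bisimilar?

Answer: BISIMILAR

Analysis:
Bisimulation quotient by refinement:
  round 0: {{0,1,2,3,4,5,6,7,8}}
  round 1: {{0},{1},{2,4,5,6,8},{3},{7}}
Fixed point at round 2; 5 class(es).
[4]={2,4,5,6,8}  [2]={2,4,5,6,8}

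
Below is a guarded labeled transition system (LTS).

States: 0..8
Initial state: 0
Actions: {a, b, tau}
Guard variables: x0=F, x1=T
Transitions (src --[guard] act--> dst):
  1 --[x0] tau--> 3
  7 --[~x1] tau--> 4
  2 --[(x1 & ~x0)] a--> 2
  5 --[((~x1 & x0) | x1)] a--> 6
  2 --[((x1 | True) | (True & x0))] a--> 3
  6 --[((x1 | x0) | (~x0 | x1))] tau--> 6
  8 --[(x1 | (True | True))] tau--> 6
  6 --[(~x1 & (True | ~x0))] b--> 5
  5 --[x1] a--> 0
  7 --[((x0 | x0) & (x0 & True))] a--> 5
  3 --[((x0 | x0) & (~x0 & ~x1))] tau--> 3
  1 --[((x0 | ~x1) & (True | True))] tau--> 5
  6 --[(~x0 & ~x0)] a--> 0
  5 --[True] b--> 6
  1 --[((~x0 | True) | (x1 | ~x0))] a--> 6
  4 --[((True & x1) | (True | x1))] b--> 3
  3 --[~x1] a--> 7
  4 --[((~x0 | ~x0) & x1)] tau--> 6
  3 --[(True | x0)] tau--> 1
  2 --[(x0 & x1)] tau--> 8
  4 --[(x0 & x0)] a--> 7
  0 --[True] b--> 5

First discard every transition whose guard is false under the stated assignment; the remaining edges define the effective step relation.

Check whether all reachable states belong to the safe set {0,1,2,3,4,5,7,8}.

Inv-set: {0,1,2,3,4,5,7,8}
R = {0,5,6}
  0: ok
  5: ok
  6: VIOLATES
reach 6 via b·a — violates

Answer: INVARIANT VIOLATED at state 6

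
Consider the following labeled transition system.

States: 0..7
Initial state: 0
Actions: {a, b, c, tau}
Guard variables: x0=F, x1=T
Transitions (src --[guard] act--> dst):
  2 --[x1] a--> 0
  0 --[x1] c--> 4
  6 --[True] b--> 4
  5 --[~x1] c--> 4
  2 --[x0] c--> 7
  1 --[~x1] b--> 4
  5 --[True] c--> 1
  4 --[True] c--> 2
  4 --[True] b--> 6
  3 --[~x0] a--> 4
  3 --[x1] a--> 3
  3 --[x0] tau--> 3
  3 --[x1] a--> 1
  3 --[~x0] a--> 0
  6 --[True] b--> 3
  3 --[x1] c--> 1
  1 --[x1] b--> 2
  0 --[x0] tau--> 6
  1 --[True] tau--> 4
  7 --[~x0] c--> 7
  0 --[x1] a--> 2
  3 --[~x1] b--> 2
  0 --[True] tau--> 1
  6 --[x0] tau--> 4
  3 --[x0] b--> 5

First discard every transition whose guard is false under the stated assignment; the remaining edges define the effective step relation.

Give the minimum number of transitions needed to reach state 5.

Breadth-first toward 5:
  Layer 0: {0}
  Layer 1: {1,2,4}
  Layer 2: {6}
  Layer 3: {3}
5 never appears.

Answer: UNREACHABLE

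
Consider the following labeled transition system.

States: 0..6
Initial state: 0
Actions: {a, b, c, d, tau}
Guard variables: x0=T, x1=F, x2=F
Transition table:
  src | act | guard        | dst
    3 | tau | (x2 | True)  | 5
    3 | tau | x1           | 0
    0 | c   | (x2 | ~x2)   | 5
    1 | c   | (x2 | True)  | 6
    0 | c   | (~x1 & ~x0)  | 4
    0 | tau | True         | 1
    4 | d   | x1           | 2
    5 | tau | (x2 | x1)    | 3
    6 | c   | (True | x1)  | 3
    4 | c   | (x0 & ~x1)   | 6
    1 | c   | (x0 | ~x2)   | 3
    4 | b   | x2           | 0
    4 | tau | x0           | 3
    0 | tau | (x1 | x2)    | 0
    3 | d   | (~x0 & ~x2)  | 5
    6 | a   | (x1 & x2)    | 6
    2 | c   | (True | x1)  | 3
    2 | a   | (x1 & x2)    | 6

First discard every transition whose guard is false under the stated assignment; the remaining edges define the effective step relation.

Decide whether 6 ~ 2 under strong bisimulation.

Answer: BISIMILAR

Trace:
Compute ~ classes (split until stable):
  round 0: {{0,1,2,3,4,5,6}}
  round 1: {{0,4},{1,2,6},{3},{5}}
  round 2: {{0},{1},{2,6},{3},{4},{5}}
stable after 3 split(s): 6 block(s)
6∈{2,6}, 2∈{2,6}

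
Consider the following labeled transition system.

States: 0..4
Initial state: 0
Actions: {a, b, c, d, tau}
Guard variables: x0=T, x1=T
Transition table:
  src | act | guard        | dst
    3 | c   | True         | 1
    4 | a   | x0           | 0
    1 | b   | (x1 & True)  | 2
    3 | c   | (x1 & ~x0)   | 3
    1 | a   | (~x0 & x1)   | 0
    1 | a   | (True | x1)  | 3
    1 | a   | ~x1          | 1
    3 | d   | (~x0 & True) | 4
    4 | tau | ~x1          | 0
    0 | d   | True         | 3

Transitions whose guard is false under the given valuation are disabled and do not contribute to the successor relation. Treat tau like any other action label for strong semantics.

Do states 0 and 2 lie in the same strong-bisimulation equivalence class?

Bisimulation quotient by refinement:
  P[0] = {{0,1,2,3,4}}
  P[1] = {{0},{1},{2},{3},{4}}
stable after 2 split(s): 5 block(s)
0∈{0}, 2∈{2}

Answer: NOT BISIMILAR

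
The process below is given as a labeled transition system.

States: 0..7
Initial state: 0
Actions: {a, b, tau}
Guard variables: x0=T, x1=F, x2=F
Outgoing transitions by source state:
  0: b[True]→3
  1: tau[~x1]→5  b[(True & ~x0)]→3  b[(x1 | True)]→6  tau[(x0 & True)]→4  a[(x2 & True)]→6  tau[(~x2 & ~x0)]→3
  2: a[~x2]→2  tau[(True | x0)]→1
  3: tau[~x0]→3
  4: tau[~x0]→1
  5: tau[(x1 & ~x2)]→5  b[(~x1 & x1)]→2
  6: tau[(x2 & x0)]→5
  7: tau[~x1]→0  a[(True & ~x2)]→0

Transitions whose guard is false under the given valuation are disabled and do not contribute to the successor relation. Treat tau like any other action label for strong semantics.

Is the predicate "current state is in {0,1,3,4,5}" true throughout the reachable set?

Answer: INVARIANT HOLDS

Trace:
Allowed set {0,1,3,4,5}
Reachable = {0,3}
  0: safe
  3: safe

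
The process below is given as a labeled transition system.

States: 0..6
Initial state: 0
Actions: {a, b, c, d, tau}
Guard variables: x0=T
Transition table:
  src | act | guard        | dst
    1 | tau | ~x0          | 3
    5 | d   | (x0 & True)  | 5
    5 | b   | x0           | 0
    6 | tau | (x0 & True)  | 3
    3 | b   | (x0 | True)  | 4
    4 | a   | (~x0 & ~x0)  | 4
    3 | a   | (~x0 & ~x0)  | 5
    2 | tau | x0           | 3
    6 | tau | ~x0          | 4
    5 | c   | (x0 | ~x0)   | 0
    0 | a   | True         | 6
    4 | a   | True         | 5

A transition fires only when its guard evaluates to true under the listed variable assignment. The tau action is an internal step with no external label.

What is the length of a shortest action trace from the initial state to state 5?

Breadth-first toward 5:
  L0 = {0}
  L1 = {6}
  L2 = {3}
  L3 = {4}
  L4 = {5}
5 enters at depth 4; path a·tau·b·a

Answer: 4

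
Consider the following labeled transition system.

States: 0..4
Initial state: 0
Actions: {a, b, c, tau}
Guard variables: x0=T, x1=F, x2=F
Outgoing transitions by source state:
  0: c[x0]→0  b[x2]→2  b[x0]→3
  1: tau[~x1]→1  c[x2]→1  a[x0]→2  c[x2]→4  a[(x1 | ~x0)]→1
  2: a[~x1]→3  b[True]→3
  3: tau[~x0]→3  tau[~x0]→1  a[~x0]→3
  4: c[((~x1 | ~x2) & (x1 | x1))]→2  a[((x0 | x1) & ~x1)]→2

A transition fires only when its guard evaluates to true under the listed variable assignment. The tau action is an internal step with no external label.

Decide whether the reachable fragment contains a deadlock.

Answer: DEADLOCK at state 3

Analysis:
Reach set: {0,3}
  0: b→3  c→0  [deg 2]
  3: ∅  [no exit]
trace reaching 3: b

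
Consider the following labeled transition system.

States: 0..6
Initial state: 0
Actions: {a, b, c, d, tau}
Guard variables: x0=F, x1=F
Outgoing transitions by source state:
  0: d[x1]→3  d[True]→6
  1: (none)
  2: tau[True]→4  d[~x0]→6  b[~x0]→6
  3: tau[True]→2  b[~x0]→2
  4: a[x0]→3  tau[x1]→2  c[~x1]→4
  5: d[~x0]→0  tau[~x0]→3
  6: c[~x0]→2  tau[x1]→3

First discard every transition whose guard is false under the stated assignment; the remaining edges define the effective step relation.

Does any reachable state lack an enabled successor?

Answer: DEADLOCK-FREE

Analysis:
Reach set: {0,2,4,6}
  0: d→6  [1 out]
  2: b→6  d→6  tau→4  [3 out]
  4: c→4  [1 out]
  6: c→2  [1 out]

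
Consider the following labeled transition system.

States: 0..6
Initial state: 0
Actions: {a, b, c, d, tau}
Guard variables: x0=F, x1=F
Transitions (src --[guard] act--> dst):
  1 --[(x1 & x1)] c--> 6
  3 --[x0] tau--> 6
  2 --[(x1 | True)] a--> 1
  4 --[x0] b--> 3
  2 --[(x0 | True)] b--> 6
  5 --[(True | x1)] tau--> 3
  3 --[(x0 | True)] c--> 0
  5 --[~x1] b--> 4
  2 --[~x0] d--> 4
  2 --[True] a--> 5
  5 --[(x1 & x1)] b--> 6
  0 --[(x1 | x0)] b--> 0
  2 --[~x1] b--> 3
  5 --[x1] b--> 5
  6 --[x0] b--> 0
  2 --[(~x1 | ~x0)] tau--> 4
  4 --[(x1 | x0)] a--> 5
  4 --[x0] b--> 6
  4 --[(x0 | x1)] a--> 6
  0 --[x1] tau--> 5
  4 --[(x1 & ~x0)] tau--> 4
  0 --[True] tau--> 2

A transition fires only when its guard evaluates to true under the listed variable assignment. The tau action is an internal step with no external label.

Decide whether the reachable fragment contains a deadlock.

Reachable = {0,1,2,3,4,5,6}
  0: tau→2  [deg 1]
  1: ∅  [STUCK]
  2: a→1  a→5  b→3  b→6  d→4  tau→4  [deg 6]
  3: c→0  [deg 1]
  4: ∅  [STUCK]
  5: b→4  tau→3  [deg 2]
  6: ∅  [STUCK]
trace reaching 1: tau·a

Answer: DEADLOCK at state 1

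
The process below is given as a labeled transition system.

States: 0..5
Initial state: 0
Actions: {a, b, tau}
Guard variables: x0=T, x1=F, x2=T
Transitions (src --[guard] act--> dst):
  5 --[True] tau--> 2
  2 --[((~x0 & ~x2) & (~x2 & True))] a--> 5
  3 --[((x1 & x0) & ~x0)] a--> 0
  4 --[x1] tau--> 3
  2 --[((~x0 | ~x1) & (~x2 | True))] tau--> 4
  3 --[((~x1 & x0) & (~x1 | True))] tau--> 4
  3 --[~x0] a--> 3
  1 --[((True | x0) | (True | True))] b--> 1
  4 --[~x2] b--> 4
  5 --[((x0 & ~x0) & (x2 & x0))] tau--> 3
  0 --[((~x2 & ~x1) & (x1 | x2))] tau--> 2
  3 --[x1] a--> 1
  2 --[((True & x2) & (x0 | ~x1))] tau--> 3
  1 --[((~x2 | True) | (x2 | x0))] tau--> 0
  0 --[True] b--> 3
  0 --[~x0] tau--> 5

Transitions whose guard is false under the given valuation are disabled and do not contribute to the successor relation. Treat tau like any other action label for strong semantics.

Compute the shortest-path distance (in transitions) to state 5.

Answer: UNREACHABLE

Analysis:
Layered search for 5:
  depth 0: {0}
  depth 1: {3}
  depth 2: {4}
5 never appears.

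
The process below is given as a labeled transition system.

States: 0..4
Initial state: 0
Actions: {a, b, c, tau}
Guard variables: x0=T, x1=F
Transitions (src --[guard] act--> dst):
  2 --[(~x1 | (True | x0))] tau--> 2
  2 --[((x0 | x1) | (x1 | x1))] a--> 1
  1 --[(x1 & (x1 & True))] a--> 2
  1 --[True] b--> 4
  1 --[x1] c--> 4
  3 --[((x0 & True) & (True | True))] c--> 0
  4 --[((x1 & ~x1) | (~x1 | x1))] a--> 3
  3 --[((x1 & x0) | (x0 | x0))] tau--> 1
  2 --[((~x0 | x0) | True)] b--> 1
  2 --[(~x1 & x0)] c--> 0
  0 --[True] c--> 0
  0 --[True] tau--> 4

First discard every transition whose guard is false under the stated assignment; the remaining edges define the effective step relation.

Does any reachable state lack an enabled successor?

Answer: DEADLOCK-FREE

Working:
Reachable = {0,1,3,4}
  0: c→0  tau→4  [2 exit(s)]
  1: b→4  [1 exit(s)]
  3: c→0  tau→1  [2 exit(s)]
  4: a→3  [1 exit(s)]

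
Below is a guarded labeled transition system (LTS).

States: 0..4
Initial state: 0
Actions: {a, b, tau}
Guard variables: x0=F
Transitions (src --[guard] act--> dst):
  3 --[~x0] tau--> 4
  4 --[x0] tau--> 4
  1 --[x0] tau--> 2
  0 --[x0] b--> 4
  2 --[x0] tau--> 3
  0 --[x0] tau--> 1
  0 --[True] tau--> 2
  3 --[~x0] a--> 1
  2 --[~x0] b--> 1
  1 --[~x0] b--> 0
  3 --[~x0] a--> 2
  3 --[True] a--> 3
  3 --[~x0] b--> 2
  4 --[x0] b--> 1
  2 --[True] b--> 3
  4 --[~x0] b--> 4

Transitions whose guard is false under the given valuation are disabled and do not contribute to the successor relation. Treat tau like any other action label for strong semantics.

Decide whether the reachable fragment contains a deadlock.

Answer: DEADLOCK-FREE

Analysis:
Reach set: {0,1,2,3,4}
  0: tau→2  [1 out]
  1: b→0  [1 out]
  2: b→1  b→3  [2 out]
  3: a→1  a→2  a→3  b→2  tau→4  [5 out]
  4: b→4  [1 out]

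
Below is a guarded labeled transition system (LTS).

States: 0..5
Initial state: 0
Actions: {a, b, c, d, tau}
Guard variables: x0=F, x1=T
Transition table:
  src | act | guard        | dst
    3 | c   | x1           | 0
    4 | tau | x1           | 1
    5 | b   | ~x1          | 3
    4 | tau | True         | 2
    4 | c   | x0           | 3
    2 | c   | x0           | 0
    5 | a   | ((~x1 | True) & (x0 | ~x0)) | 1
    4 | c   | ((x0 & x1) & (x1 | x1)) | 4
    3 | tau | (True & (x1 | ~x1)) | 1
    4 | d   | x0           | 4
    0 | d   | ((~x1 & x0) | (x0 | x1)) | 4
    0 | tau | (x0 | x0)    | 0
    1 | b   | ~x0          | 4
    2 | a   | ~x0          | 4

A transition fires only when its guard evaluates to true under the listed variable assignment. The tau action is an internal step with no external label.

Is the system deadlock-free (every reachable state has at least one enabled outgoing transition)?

Answer: DEADLOCK-FREE

Analysis:
R = {0,1,2,4}
  0: d→4  [1 out]
  1: b→4  [1 out]
  2: a→4  [1 out]
  4: tau→1  tau→2  [2 out]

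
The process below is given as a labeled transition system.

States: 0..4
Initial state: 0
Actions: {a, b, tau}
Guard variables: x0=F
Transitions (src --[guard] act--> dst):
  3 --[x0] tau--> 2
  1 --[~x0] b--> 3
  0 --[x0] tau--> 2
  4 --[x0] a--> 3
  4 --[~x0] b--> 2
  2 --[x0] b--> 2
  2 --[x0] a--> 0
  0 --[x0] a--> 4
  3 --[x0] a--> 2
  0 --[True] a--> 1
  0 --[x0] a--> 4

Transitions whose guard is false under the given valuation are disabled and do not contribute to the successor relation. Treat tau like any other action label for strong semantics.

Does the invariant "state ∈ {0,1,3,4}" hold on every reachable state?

Inv-set: {0,1,3,4}
Reach set: {0,1,3}
  0: ✓
  1: ✓
  3: ✓

Answer: INVARIANT HOLDS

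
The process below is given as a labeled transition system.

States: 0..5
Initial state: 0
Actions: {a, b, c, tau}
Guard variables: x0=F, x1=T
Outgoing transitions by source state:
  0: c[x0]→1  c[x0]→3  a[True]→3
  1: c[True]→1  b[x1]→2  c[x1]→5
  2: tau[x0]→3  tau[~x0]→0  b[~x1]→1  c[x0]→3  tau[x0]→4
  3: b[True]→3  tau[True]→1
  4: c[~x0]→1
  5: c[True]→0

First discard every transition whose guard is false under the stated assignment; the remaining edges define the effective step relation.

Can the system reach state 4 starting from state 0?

Answer: UNREACHABLE

Trace:
Guard filter leaves 9 enabled edge(s).
Layer 0: {0}
Layer 1: {3}  total {0,3}
Layer 2: {1}  total {0,1,3}
Layer 3: {2,5}  total {0,1,2,3,5}
Reachable = {0,1,2,3,5}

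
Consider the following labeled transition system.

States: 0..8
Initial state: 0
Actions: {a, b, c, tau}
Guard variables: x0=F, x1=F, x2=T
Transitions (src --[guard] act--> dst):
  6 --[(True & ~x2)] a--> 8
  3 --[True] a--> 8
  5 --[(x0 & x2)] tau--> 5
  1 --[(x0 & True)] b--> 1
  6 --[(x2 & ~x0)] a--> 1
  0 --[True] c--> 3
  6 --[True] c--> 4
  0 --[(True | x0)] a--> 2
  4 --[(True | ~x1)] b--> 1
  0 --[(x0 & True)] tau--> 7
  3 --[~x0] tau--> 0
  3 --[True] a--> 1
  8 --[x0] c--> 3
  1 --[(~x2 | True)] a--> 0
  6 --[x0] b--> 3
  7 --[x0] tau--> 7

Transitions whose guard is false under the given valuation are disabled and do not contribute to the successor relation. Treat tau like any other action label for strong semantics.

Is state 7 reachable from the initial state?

Answer: UNREACHABLE

Trace:
Guard filter leaves 9 enabled edge(s).
depth 0: {0}
depth 1: {2,3}  now seen {0,2,3}
depth 2: {1,8}  now seen {0,1,2,3,8}
Reachable = {0,1,2,3,8}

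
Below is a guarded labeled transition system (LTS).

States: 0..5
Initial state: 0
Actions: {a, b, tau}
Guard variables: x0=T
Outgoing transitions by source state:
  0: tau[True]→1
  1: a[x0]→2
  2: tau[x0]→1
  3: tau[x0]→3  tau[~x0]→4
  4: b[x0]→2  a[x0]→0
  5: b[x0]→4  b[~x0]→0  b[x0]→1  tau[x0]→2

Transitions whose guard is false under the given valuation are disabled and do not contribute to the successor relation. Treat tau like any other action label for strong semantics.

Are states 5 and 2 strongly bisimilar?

Bisimulation quotient by refinement:
  P[0] = {{0,1,2,3,4,5}}
  P[1] = {{0,2,3},{1},{4},{5}}
  P[2] = {{0,2},{1},{3},{4},{5}}
Fixed point at round 3; 5 class(es).
class of 5: {5}; class of 2: {0,2}

Answer: NOT BISIMILAR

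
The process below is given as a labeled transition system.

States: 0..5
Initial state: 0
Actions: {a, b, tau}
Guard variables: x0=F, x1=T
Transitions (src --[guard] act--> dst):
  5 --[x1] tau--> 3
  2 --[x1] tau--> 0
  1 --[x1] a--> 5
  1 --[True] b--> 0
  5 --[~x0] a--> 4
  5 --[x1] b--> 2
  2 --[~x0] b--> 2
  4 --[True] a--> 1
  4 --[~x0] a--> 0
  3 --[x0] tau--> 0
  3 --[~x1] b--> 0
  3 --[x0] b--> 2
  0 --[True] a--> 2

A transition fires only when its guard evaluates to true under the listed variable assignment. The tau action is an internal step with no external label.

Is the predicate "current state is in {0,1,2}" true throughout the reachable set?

Inv-set: {0,1,2}
R = {0,2}
  0: ✓
  2: ✓

Answer: INVARIANT HOLDS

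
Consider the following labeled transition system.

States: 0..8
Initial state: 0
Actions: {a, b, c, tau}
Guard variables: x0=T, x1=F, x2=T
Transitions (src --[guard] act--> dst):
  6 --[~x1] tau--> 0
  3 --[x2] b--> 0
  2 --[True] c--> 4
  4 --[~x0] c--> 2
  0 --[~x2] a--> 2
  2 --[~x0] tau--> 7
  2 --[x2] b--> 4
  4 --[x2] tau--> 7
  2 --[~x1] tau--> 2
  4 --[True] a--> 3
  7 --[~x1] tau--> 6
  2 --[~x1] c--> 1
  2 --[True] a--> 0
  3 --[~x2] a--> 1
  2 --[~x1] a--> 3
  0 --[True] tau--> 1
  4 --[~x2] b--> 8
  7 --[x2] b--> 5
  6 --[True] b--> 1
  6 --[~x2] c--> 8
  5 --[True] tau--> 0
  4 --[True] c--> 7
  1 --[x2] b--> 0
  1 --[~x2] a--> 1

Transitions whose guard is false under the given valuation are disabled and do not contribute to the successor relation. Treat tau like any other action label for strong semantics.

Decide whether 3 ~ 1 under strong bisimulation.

Answer: BISIMILAR

Trace:
Refine partition for ~:
  P[0] = {{0,1,2,3,4,5,6,7,8}}
  P[1] = {{0,5},{1,3},{2},{4},{6,7},{8}}
  P[2] = {{0},{1,3},{2},{4},{5},{6},{7},{8}}
8 equivalence class(es) (converged in 3)
3∈{1,3}, 1∈{1,3}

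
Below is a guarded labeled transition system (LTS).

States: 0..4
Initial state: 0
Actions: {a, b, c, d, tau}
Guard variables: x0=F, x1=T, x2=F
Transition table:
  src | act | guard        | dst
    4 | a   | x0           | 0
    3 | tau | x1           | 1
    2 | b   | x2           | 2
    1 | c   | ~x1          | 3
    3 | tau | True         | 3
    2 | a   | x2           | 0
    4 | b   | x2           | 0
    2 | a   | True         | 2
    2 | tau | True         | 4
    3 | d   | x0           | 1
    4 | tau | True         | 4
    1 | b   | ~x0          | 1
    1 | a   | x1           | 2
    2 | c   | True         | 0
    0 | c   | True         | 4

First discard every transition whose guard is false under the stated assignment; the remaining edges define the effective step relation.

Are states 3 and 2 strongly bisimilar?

Answer: NOT BISIMILAR

Trace:
Compute ~ classes (split until stable):
  P[0] = {{0,1,2,3,4}}
  P[1] = {{0},{1},{2},{3,4}}
  P[2] = {{0},{1},{2},{3},{4}}
stable after 3 split(s): 5 block(s)
class of 3: {3}; class of 2: {2}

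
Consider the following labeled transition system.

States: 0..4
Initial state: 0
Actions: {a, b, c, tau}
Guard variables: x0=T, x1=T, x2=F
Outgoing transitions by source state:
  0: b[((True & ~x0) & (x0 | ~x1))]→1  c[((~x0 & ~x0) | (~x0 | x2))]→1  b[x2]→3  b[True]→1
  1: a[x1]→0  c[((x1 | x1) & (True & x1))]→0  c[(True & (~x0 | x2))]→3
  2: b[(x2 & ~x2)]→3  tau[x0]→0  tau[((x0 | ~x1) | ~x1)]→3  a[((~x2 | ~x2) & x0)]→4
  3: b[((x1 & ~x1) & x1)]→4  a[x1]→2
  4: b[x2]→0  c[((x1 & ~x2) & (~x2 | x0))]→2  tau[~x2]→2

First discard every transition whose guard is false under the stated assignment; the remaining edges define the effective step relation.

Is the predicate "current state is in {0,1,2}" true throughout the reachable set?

Safe = {0,1,2}
R = {0,1}
  0: ✓
  1: ✓

Answer: INVARIANT HOLDS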